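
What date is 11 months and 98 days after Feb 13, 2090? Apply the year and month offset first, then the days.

April 21, 2091

Advancing 11 months and 98 days from February 13, 2090: first the month/year part, then the days.
month 2 + 11 = 13, which is month 1 of year 2091 → January 2091.
Day 13 is valid in January, giving January 13, 2091.
Now add 98 days from January 13, 2091.
January has 31 days, so 31 − 13 = 18 days remain after January 13, 2091; 98 − 18 = 80 left.
February 2091 has 28 days (2091 is not a leap year): 80 − 28 = 52 left.
March 2091 has 31 days: 52 − 31 = 21 left.
21 days into April 2091 → April 21, 2091.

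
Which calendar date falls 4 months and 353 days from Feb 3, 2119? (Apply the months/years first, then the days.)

May 21, 2120

Counting forward 4 months and 353 days from February 3, 2119: first the month/year part, then the days.
month 2 + 4 = 6 → June 2119.
Day 3 is valid in June, giving June 3, 2119.
Now add 353 days from June 3, 2119.
June has 30 days, so 30 − 3 = 27 days remain after June 3, 2119; 353 − 27 = 326 left.
July 2119 has 31 days: 326 − 31 = 295 left.
August 2119 has 31 days: 295 − 31 = 264 left.
September 2119 has 30 days: 264 − 30 = 234 left.
October 2119 has 31 days: 234 − 31 = 203 left.
November 2119 has 30 days: 203 − 30 = 173 left.
December 2119 has 31 days: 173 − 31 = 142 left.
January 2120 has 31 days: 142 − 31 = 111 left.
February 2120 has 29 days (2120 is a leap year): 111 − 29 = 82 left.
March 2120 has 31 days: 82 − 31 = 51 left.
April 2120 has 30 days: 51 − 30 = 21 left.
21 days into May 2120 → May 21, 2120.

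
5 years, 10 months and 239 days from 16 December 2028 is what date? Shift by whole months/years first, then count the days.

Counting forward 5 years, 10 months and 239 days from December 16, 2028: first the month/year part, then the days.
+5 years → 2033; month 12 + 10 = 22, which is month 10 of year 2034 → October 2034.
Day 16 is valid in October, giving October 16, 2034.
Now add 239 days from October 16, 2034.
October has 31 days, so 31 − 16 = 15 days remain after October 16, 2034; 239 − 15 = 224 left.
November 2034 has 30 days: 224 − 30 = 194 left.
December 2034 has 31 days: 194 − 31 = 163 left.
January 2035 has 31 days: 163 − 31 = 132 left.
February 2035 has 28 days (2035 is not a leap year): 132 − 28 = 104 left.
March 2035 has 31 days: 104 − 31 = 73 left.
April 2035 has 30 days: 73 − 30 = 43 left.
May 2035 has 31 days: 43 − 31 = 12 left.
12 days into June 2035 → June 12, 2035.

June 12, 2035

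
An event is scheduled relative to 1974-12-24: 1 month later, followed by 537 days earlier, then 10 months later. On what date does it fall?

Counting forward 1 month from December 24, 1974:
month 12 + 1 = 13, which is month 1 of year 1975 → January 1975.
Day 24 is valid in January, giving January 24, 1975.
Counting back 537 days from January 24, 1975:
Going back 24 days from January 24, 1975 reaches the end of the previous month; 537 − 24 = 513 left.
December 1974 has 31 days: 513 − 31 = 482 left.
November 1974 has 30 days: 482 − 30 = 452 left.
October 1974 has 31 days: 452 − 31 = 421 left.
September 1974 has 30 days: 421 − 30 = 391 left.
August 1974 has 31 days: 391 − 31 = 360 left.
July 1974 has 31 days: 360 − 31 = 329 left.
June 1974 has 30 days: 329 − 30 = 299 left.
May 1974 has 31 days: 299 − 31 = 268 left.
April 1974 has 30 days: 268 − 30 = 238 left.
March 1974 has 31 days: 238 − 31 = 207 left.
February 1974 has 28 days (1974 is not a leap year): 207 − 28 = 179 left.
January 1974 has 31 days: 179 − 31 = 148 left.
December 1973 has 31 days: 148 − 31 = 117 left.
November 1973 has 30 days: 117 − 30 = 87 left.
October 1973 has 31 days: 87 − 31 = 56 left.
September 1973 has 30 days: 56 − 30 = 26 left.
August 1973 has 31 days; 31 − 26 = 5 → August 5, 1973.
Advancing 10 months from August 5, 1973:
month 8 + 10 = 18, which is month 6 of year 1974 → June 1974.
Day 5 is valid in June, giving June 5, 1974.

June 5, 1974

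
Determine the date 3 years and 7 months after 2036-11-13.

Adding 3 years and 7 months from November 13, 2036.
+3 years → 2039; month 11 + 7 = 18, which is month 6 of year 2040 → June 2040.
Day 13 is valid in June, giving June 13, 2040.

June 13, 2040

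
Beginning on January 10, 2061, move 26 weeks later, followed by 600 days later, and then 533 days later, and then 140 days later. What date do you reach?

Advancing 26 weeks (= 182 days) from January 10, 2061:
January has 31 days, so 31 − 10 = 21 days remain after January 10, 2061; 182 − 21 = 161 left.
February 2061 has 28 days (2061 is not a leap year): 161 − 28 = 133 left.
March 2061 has 31 days: 133 − 31 = 102 left.
April 2061 has 30 days: 102 − 30 = 72 left.
May 2061 has 31 days: 72 − 31 = 41 left.
June 2061 has 30 days: 41 − 30 = 11 left.
11 days into July 2061 → July 11, 2061.
Advancing 600 days from July 11, 2061:
July has 31 days, so 31 − 11 = 20 days remain after July 11, 2061; 600 − 20 = 580 left.
August 2061 has 31 days: 580 − 31 = 549 left.
September 2061 has 30 days: 549 − 30 = 519 left.
October 2061 has 31 days: 519 − 31 = 488 left.
November 2061 has 30 days: 488 − 30 = 458 left.
December 2061 has 31 days: 458 − 31 = 427 left.
January 2062 has 31 days: 427 − 31 = 396 left.
February 2062 has 28 days (2062 is not a leap year): 396 − 28 = 368 left.
March 2062 has 31 days: 368 − 31 = 337 left.
April 2062 has 30 days: 337 − 30 = 307 left.
May 2062 has 31 days: 307 − 31 = 276 left.
June 2062 has 30 days: 276 − 30 = 246 left.
July 2062 has 31 days: 246 − 31 = 215 left.
August 2062 has 31 days: 215 − 31 = 184 left.
September 2062 has 30 days: 184 − 30 = 154 left.
October 2062 has 31 days: 154 − 31 = 123 left.
November 2062 has 30 days: 123 − 30 = 93 left.
December 2062 has 31 days: 93 − 31 = 62 left.
January 2063 has 31 days: 62 − 31 = 31 left.
February 2063 has 28 days (2063 is not a leap year): 31 − 28 = 3 left.
3 days into March 2063 → March 3, 2063.
Counting forward 533 days from March 3, 2063:
March has 31 days, so 31 − 3 = 28 days remain after March 3, 2063; 533 − 28 = 505 left.
April 2063 has 30 days: 505 − 30 = 475 left.
May 2063 has 31 days: 475 − 31 = 444 left.
June 2063 has 30 days: 444 − 30 = 414 left.
July 2063 has 31 days: 414 − 31 = 383 left.
August 2063 has 31 days: 383 − 31 = 352 left.
September 2063 has 30 days: 352 − 30 = 322 left.
October 2063 has 31 days: 322 − 31 = 291 left.
November 2063 has 30 days: 291 − 30 = 261 left.
December 2063 has 31 days: 261 − 31 = 230 left.
January 2064 has 31 days: 230 − 31 = 199 left.
February 2064 has 29 days (2064 is a leap year): 199 − 29 = 170 left.
March 2064 has 31 days: 170 − 31 = 139 left.
April 2064 has 30 days: 139 − 30 = 109 left.
May 2064 has 31 days: 109 − 31 = 78 left.
June 2064 has 30 days: 78 − 30 = 48 left.
July 2064 has 31 days: 48 − 31 = 17 left.
17 days into August 2064 → August 17, 2064.
Advancing 140 days from August 17, 2064:
August has 31 days, so 31 − 17 = 14 days remain after August 17, 2064; 140 − 14 = 126 left.
September 2064 has 30 days: 126 − 30 = 96 left.
October 2064 has 31 days: 96 − 31 = 65 left.
November 2064 has 30 days: 65 − 30 = 35 left.
December 2064 has 31 days: 35 − 31 = 4 left.
4 days into January 2065 → January 4, 2065.

January 4, 2065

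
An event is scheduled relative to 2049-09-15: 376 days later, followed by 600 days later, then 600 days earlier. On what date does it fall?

Adding 376 days from September 15, 2049:
September has 30 days, so 30 − 15 = 15 days remain after September 15, 2049; 376 − 15 = 361 left.
October 2049 has 31 days: 361 − 31 = 330 left.
November 2049 has 30 days: 330 − 30 = 300 left.
December 2049 has 31 days: 300 − 31 = 269 left.
January 2050 has 31 days: 269 − 31 = 238 left.
February 2050 has 28 days (2050 is not a leap year): 238 − 28 = 210 left.
March 2050 has 31 days: 210 − 31 = 179 left.
April 2050 has 30 days: 179 − 30 = 149 left.
May 2050 has 31 days: 149 − 31 = 118 left.
June 2050 has 30 days: 118 − 30 = 88 left.
July 2050 has 31 days: 88 − 31 = 57 left.
August 2050 has 31 days: 57 − 31 = 26 left.
26 days into September 2050 → September 26, 2050.
Adding 600 days from September 26, 2050:
September has 30 days, so 30 − 26 = 4 days remain after September 26, 2050; 600 − 4 = 596 left.
October 2050 has 31 days: 596 − 31 = 565 left.
November 2050 has 30 days: 565 − 30 = 535 left.
December 2050 has 31 days: 535 − 31 = 504 left.
January 2051 has 31 days: 504 − 31 = 473 left.
February 2051 has 28 days (2051 is not a leap year): 473 − 28 = 445 left.
March 2051 has 31 days: 445 − 31 = 414 left.
April 2051 has 30 days: 414 − 30 = 384 left.
May 2051 has 31 days: 384 − 31 = 353 left.
June 2051 has 30 days: 353 − 30 = 323 left.
July 2051 has 31 days: 323 − 31 = 292 left.
August 2051 has 31 days: 292 − 31 = 261 left.
September 2051 has 30 days: 261 − 30 = 231 left.
October 2051 has 31 days: 231 − 31 = 200 left.
November 2051 has 30 days: 200 − 30 = 170 left.
December 2051 has 31 days: 170 − 31 = 139 left.
January 2052 has 31 days: 139 − 31 = 108 left.
February 2052 has 29 days (2052 is a leap year): 108 − 29 = 79 left.
March 2052 has 31 days: 79 − 31 = 48 left.
April 2052 has 30 days: 48 − 30 = 18 left.
18 days into May 2052 → May 18, 2052.
Subtracting 600 days from May 18, 2052:
Going back 18 days from May 18, 2052 reaches the end of the previous month; 600 − 18 = 582 left.
April 2052 has 30 days: 582 − 30 = 552 left.
March 2052 has 31 days: 552 − 31 = 521 left.
February 2052 has 29 days (2052 is a leap year): 521 − 29 = 492 left.
January 2052 has 31 days: 492 − 31 = 461 left.
December 2051 has 31 days: 461 − 31 = 430 left.
November 2051 has 30 days: 430 − 30 = 400 left.
October 2051 has 31 days: 400 − 31 = 369 left.
September 2051 has 30 days: 369 − 30 = 339 left.
August 2051 has 31 days: 339 − 31 = 308 left.
July 2051 has 31 days: 308 − 31 = 277 left.
June 2051 has 30 days: 277 − 30 = 247 left.
May 2051 has 31 days: 247 − 31 = 216 left.
April 2051 has 30 days: 216 − 30 = 186 left.
March 2051 has 31 days: 186 − 31 = 155 left.
February 2051 has 28 days (2051 is not a leap year): 155 − 28 = 127 left.
January 2051 has 31 days: 127 − 31 = 96 left.
December 2050 has 31 days: 96 − 31 = 65 left.
November 2050 has 30 days: 65 − 30 = 35 left.
October 2050 has 31 days: 35 − 31 = 4 left.
September 2050 has 30 days; 30 − 4 = 26 → September 26, 2050.

September 26, 2050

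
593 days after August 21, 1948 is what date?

April 6, 1950

Adding 593 days from August 21, 1948.
August has 31 days, so 31 − 21 = 10 days remain after August 21, 1948; 593 − 10 = 583 left.
September 1948 has 30 days: 583 − 30 = 553 left.
October 1948 has 31 days: 553 − 31 = 522 left.
November 1948 has 30 days: 522 − 30 = 492 left.
December 1948 has 31 days: 492 − 31 = 461 left.
January 1949 has 31 days: 461 − 31 = 430 left.
February 1949 has 28 days (1949 is not a leap year): 430 − 28 = 402 left.
March 1949 has 31 days: 402 − 31 = 371 left.
April 1949 has 30 days: 371 − 30 = 341 left.
May 1949 has 31 days: 341 − 31 = 310 left.
June 1949 has 30 days: 310 − 30 = 280 left.
July 1949 has 31 days: 280 − 31 = 249 left.
August 1949 has 31 days: 249 − 31 = 218 left.
September 1949 has 30 days: 218 − 30 = 188 left.
October 1949 has 31 days: 188 − 31 = 157 left.
November 1949 has 30 days: 157 − 30 = 127 left.
December 1949 has 31 days: 127 − 31 = 96 left.
January 1950 has 31 days: 96 − 31 = 65 left.
February 1950 has 28 days (1950 is not a leap year): 65 − 28 = 37 left.
March 1950 has 31 days: 37 − 31 = 6 left.
6 days into April 1950 → April 6, 1950.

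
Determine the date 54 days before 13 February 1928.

December 21, 1927

Counting back 54 days from February 13, 1928.
Going back 13 days from February 13, 1928 reaches the end of the previous month; 54 − 13 = 41 left.
January 1928 has 31 days: 41 − 31 = 10 left.
December 1927 has 31 days; 31 − 10 = 21 → December 21, 1927.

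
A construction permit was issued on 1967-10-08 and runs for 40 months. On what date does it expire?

Counting forward 40 months from October 8, 1967.
month 10 + 40 = 50, which is month 2 of year 1971 → February 1971.
Day 8 is valid in February, giving February 8, 1971.

February 8, 1971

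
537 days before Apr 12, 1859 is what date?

Counting back 537 days from April 12, 1859.
Going back 12 days from April 12, 1859 reaches the end of the previous month; 537 − 12 = 525 left.
March 1859 has 31 days: 525 − 31 = 494 left.
February 1859 has 28 days (1859 is not a leap year): 494 − 28 = 466 left.
January 1859 has 31 days: 466 − 31 = 435 left.
December 1858 has 31 days: 435 − 31 = 404 left.
November 1858 has 30 days: 404 − 30 = 374 left.
October 1858 has 31 days: 374 − 31 = 343 left.
September 1858 has 30 days: 343 − 30 = 313 left.
August 1858 has 31 days: 313 − 31 = 282 left.
July 1858 has 31 days: 282 − 31 = 251 left.
June 1858 has 30 days: 251 − 30 = 221 left.
May 1858 has 31 days: 221 − 31 = 190 left.
April 1858 has 30 days: 190 − 30 = 160 left.
March 1858 has 31 days: 160 − 31 = 129 left.
February 1858 has 28 days (1858 is not a leap year): 129 − 28 = 101 left.
January 1858 has 31 days: 101 − 31 = 70 left.
December 1857 has 31 days: 70 − 31 = 39 left.
November 1857 has 30 days: 39 − 30 = 9 left.
October 1857 has 31 days; 31 − 9 = 22 → October 22, 1857.

October 22, 1857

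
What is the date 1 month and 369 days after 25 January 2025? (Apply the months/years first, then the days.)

Advancing 1 month and 369 days from January 25, 2025: first the month/year part, then the days.
month 1 + 1 = 2 → February 2025.
Day 25 is valid in February, giving February 25, 2025.
Now add 369 days from February 25, 2025.
February has 28 days, so 28 − 25 = 3 days remain after February 25, 2025; 369 − 3 = 366 left.
March 2025 has 31 days: 366 − 31 = 335 left.
April 2025 has 30 days: 335 − 30 = 305 left.
May 2025 has 31 days: 305 − 31 = 274 left.
June 2025 has 30 days: 274 − 30 = 244 left.
July 2025 has 31 days: 244 − 31 = 213 left.
August 2025 has 31 days: 213 − 31 = 182 left.
September 2025 has 30 days: 182 − 30 = 152 left.
October 2025 has 31 days: 152 − 31 = 121 left.
November 2025 has 30 days: 121 − 30 = 91 left.
December 2025 has 31 days: 91 − 31 = 60 left.
January 2026 has 31 days: 60 − 31 = 29 left.
February 2026 has 28 days (2026 is not a leap year): 29 − 28 = 1 left.
1 day into March 2026 → March 1, 2026.

March 1, 2026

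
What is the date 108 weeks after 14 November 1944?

December 10, 1946

Adding 108 weeks = 756 days from November 14, 1944.
November has 30 days, so 30 − 14 = 16 days remain after November 14, 1944; 756 − 16 = 740 left.
December 1944 has 31 days: 740 − 31 = 709 left.
January 1945 has 31 days: 709 − 31 = 678 left.
February 1945 has 28 days (1945 is not a leap year): 678 − 28 = 650 left.
March 1945 has 31 days: 650 − 31 = 619 left.
April 1945 has 30 days: 619 − 30 = 589 left.
May 1945 has 31 days: 589 − 31 = 558 left.
June 1945 has 30 days: 558 − 30 = 528 left.
July 1945 has 31 days: 528 − 31 = 497 left.
August 1945 has 31 days: 497 − 31 = 466 left.
September 1945 has 30 days: 466 − 30 = 436 left.
October 1945 has 31 days: 436 − 31 = 405 left.
November 1945 has 30 days: 405 − 30 = 375 left.
December 1945 has 31 days: 375 − 31 = 344 left.
January 1946 has 31 days: 344 − 31 = 313 left.
February 1946 has 28 days (1946 is not a leap year): 313 − 28 = 285 left.
March 1946 has 31 days: 285 − 31 = 254 left.
April 1946 has 30 days: 254 − 30 = 224 left.
May 1946 has 31 days: 224 − 31 = 193 left.
June 1946 has 30 days: 193 − 30 = 163 left.
July 1946 has 31 days: 163 − 31 = 132 left.
August 1946 has 31 days: 132 − 31 = 101 left.
September 1946 has 30 days: 101 − 30 = 71 left.
October 1946 has 31 days: 71 − 31 = 40 left.
November 1946 has 30 days: 40 − 30 = 10 left.
10 days into December 1946 → December 10, 1946.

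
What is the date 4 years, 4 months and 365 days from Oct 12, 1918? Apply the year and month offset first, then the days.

Counting forward 4 years, 4 months and 365 days from October 12, 1918: first the month/year part, then the days.
+4 years → 1922; month 10 + 4 = 14, which is month 2 of year 1923 → February 1923.
Day 12 is valid in February, giving February 12, 1923.
Now add 365 days from February 12, 1923.
February has 28 days, so 28 − 12 = 16 days remain after February 12, 1923; 365 − 16 = 349 left.
March 1923 has 31 days: 349 − 31 = 318 left.
April 1923 has 30 days: 318 − 30 = 288 left.
May 1923 has 31 days: 288 − 31 = 257 left.
June 1923 has 30 days: 257 − 30 = 227 left.
July 1923 has 31 days: 227 − 31 = 196 left.
August 1923 has 31 days: 196 − 31 = 165 left.
September 1923 has 30 days: 165 − 30 = 135 left.
October 1923 has 31 days: 135 − 31 = 104 left.
November 1923 has 30 days: 104 − 30 = 74 left.
December 1923 has 31 days: 74 − 31 = 43 left.
January 1924 has 31 days: 43 − 31 = 12 left.
12 days into February 1924 → February 12, 1924.

February 12, 1924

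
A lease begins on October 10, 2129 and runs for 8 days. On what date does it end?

Counting forward 8 days from October 10, 2129.
October has 31 days; 10 + 8 = 18, still in October.

October 18, 2129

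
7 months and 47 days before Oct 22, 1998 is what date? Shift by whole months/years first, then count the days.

February 3, 1998

Counting back 7 months and 47 days from October 22, 1998: first the month/year part, then the days.
month 10 − 7 = 3 → March 1998.
Day 22 is valid in March, giving March 22, 1998.
Now subtract 47 days from March 22, 1998.
Going back 22 days from March 22, 1998 reaches the end of the previous month; 47 − 22 = 25 left.
February 1998 has 28 days; 28 − 25 = 3 → February 3, 1998.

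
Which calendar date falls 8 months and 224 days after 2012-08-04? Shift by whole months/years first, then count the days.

November 14, 2013

Adding 8 months and 224 days from August 4, 2012: first the month/year part, then the days.
month 8 + 8 = 16, which is month 4 of year 2013 → April 2013.
Day 4 is valid in April, giving April 4, 2013.
Now add 224 days from April 4, 2013.
April has 30 days, so 30 − 4 = 26 days remain after April 4, 2013; 224 − 26 = 198 left.
May 2013 has 31 days: 198 − 31 = 167 left.
June 2013 has 30 days: 167 − 30 = 137 left.
July 2013 has 31 days: 137 − 31 = 106 left.
August 2013 has 31 days: 106 − 31 = 75 left.
September 2013 has 30 days: 75 − 30 = 45 left.
October 2013 has 31 days: 45 − 31 = 14 left.
14 days into November 2013 → November 14, 2013.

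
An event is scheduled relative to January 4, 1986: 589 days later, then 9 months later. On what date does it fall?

May 16, 1988

Counting forward 589 days from January 4, 1986:
January has 31 days, so 31 − 4 = 27 days remain after January 4, 1986; 589 − 27 = 562 left.
February 1986 has 28 days (1986 is not a leap year): 562 − 28 = 534 left.
March 1986 has 31 days: 534 − 31 = 503 left.
April 1986 has 30 days: 503 − 30 = 473 left.
May 1986 has 31 days: 473 − 31 = 442 left.
June 1986 has 30 days: 442 − 30 = 412 left.
July 1986 has 31 days: 412 − 31 = 381 left.
August 1986 has 31 days: 381 − 31 = 350 left.
September 1986 has 30 days: 350 − 30 = 320 left.
October 1986 has 31 days: 320 − 31 = 289 left.
November 1986 has 30 days: 289 − 30 = 259 left.
December 1986 has 31 days: 259 − 31 = 228 left.
January 1987 has 31 days: 228 − 31 = 197 left.
February 1987 has 28 days (1987 is not a leap year): 197 − 28 = 169 left.
March 1987 has 31 days: 169 − 31 = 138 left.
April 1987 has 30 days: 138 − 30 = 108 left.
May 1987 has 31 days: 108 − 31 = 77 left.
June 1987 has 30 days: 77 − 30 = 47 left.
July 1987 has 31 days: 47 − 31 = 16 left.
16 days into August 1987 → August 16, 1987.
Adding 9 months from August 16, 1987:
month 8 + 9 = 17, which is month 5 of year 1988 → May 1988.
Day 16 is valid in May, giving May 16, 1988.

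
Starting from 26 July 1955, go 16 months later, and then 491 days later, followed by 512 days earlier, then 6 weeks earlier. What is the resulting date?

September 24, 1956

Advancing 16 months from July 26, 1955:
month 7 + 16 = 23, which is month 11 of year 1956 → November 1956.
Day 26 is valid in November, giving November 26, 1956.
Advancing 491 days from November 26, 1956:
November has 30 days, so 30 − 26 = 4 days remain after November 26, 1956; 491 − 4 = 487 left.
December 1956 has 31 days: 487 − 31 = 456 left.
January 1957 has 31 days: 456 − 31 = 425 left.
February 1957 has 28 days (1957 is not a leap year): 425 − 28 = 397 left.
March 1957 has 31 days: 397 − 31 = 366 left.
April 1957 has 30 days: 366 − 30 = 336 left.
May 1957 has 31 days: 336 − 31 = 305 left.
June 1957 has 30 days: 305 − 30 = 275 left.
July 1957 has 31 days: 275 − 31 = 244 left.
August 1957 has 31 days: 244 − 31 = 213 left.
September 1957 has 30 days: 213 − 30 = 183 left.
October 1957 has 31 days: 183 − 31 = 152 left.
November 1957 has 30 days: 152 − 30 = 122 left.
December 1957 has 31 days: 122 − 31 = 91 left.
January 1958 has 31 days: 91 − 31 = 60 left.
February 1958 has 28 days (1958 is not a leap year): 60 − 28 = 32 left.
March 1958 has 31 days: 32 − 31 = 1 left.
1 day into April 1958 → April 1, 1958.
Subtracting 512 days from April 1, 1958:
Going back 1 day from April 1, 1958 reaches the end of the previous month; 512 − 1 = 511 left.
March 1958 has 31 days: 511 − 31 = 480 left.
February 1958 has 28 days (1958 is not a leap year): 480 − 28 = 452 left.
January 1958 has 31 days: 452 − 31 = 421 left.
December 1957 has 31 days: 421 − 31 = 390 left.
November 1957 has 30 days: 390 − 30 = 360 left.
October 1957 has 31 days: 360 − 31 = 329 left.
September 1957 has 30 days: 329 − 30 = 299 left.
August 1957 has 31 days: 299 − 31 = 268 left.
July 1957 has 31 days: 268 − 31 = 237 left.
June 1957 has 30 days: 237 − 30 = 207 left.
May 1957 has 31 days: 207 − 31 = 176 left.
April 1957 has 30 days: 176 − 30 = 146 left.
March 1957 has 31 days: 146 − 31 = 115 left.
February 1957 has 28 days (1957 is not a leap year): 115 − 28 = 87 left.
January 1957 has 31 days: 87 − 31 = 56 left.
December 1956 has 31 days: 56 − 31 = 25 left.
November 1956 has 30 days; 30 − 25 = 5 → November 5, 1956.
Counting back 6 weeks (= 42 days) from November 5, 1956:
Going back 5 days from November 5, 1956 reaches the end of the previous month; 42 − 5 = 37 left.
October 1956 has 31 days: 37 − 31 = 6 left.
September 1956 has 30 days; 30 − 6 = 24 → September 24, 1956.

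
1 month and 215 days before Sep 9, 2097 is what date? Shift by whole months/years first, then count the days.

Subtracting 1 month and 215 days from September 9, 2097: first the month/year part, then the days.
month 9 − 1 = 8 → August 2097.
Day 9 is valid in August, giving August 9, 2097.
Now subtract 215 days from August 9, 2097.
Going back 9 days from August 9, 2097 reaches the end of the previous month; 215 − 9 = 206 left.
July 2097 has 31 days: 206 − 31 = 175 left.
June 2097 has 30 days: 175 − 30 = 145 left.
May 2097 has 31 days: 145 − 31 = 114 left.
April 2097 has 30 days: 114 − 30 = 84 left.
March 2097 has 31 days: 84 − 31 = 53 left.
February 2097 has 28 days (2097 is not a leap year): 53 − 28 = 25 left.
January 2097 has 31 days; 31 − 25 = 6 → January 6, 2097.

January 6, 2097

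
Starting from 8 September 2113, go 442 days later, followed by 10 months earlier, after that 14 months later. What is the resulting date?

Advancing 442 days from September 8, 2113:
September has 30 days, so 30 − 8 = 22 days remain after September 8, 2113; 442 − 22 = 420 left.
October 2113 has 31 days: 420 − 31 = 389 left.
November 2113 has 30 days: 389 − 30 = 359 left.
December 2113 has 31 days: 359 − 31 = 328 left.
January 2114 has 31 days: 328 − 31 = 297 left.
February 2114 has 28 days (2114 is not a leap year): 297 − 28 = 269 left.
March 2114 has 31 days: 269 − 31 = 238 left.
April 2114 has 30 days: 238 − 30 = 208 left.
May 2114 has 31 days: 208 − 31 = 177 left.
June 2114 has 30 days: 177 − 30 = 147 left.
July 2114 has 31 days: 147 − 31 = 116 left.
August 2114 has 31 days: 116 − 31 = 85 left.
September 2114 has 30 days: 85 − 30 = 55 left.
October 2114 has 31 days: 55 − 31 = 24 left.
24 days into November 2114 → November 24, 2114.
Going back 10 months from November 24, 2114:
month 11 − 10 = 1 → January 2114.
Day 24 is valid in January, giving January 24, 2114.
Counting forward 14 months from January 24, 2114:
month 1 + 14 = 15, which is month 3 of year 2115 → March 2115.
Day 24 is valid in March, giving March 24, 2115.

March 24, 2115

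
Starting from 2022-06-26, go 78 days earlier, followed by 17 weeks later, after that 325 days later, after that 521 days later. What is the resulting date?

November 29, 2024

Going back 78 days from June 26, 2022:
Going back 26 days from June 26, 2022 reaches the end of the previous month; 78 − 26 = 52 left.
May 2022 has 31 days: 52 − 31 = 21 left.
April 2022 has 30 days; 30 − 21 = 9 → April 9, 2022.
Advancing 17 weeks (= 119 days) from April 9, 2022:
April has 30 days, so 30 − 9 = 21 days remain after April 9, 2022; 119 − 21 = 98 left.
May 2022 has 31 days: 98 − 31 = 67 left.
June 2022 has 30 days: 67 − 30 = 37 left.
July 2022 has 31 days: 37 − 31 = 6 left.
6 days into August 2022 → August 6, 2022.
Advancing 325 days from August 6, 2022:
August has 31 days, so 31 − 6 = 25 days remain after August 6, 2022; 325 − 25 = 300 left.
September 2022 has 30 days: 300 − 30 = 270 left.
October 2022 has 31 days: 270 − 31 = 239 left.
November 2022 has 30 days: 239 − 30 = 209 left.
December 2022 has 31 days: 209 − 31 = 178 left.
January 2023 has 31 days: 178 − 31 = 147 left.
February 2023 has 28 days (2023 is not a leap year): 147 − 28 = 119 left.
March 2023 has 31 days: 119 − 31 = 88 left.
April 2023 has 30 days: 88 − 30 = 58 left.
May 2023 has 31 days: 58 − 31 = 27 left.
27 days into June 2023 → June 27, 2023.
Counting forward 521 days from June 27, 2023:
June has 30 days, so 30 − 27 = 3 days remain after June 27, 2023; 521 − 3 = 518 left.
July 2023 has 31 days: 518 − 31 = 487 left.
August 2023 has 31 days: 487 − 31 = 456 left.
September 2023 has 30 days: 456 − 30 = 426 left.
October 2023 has 31 days: 426 − 31 = 395 left.
November 2023 has 30 days: 395 − 30 = 365 left.
December 2023 has 31 days: 365 − 31 = 334 left.
January 2024 has 31 days: 334 − 31 = 303 left.
February 2024 has 29 days (2024 is a leap year): 303 − 29 = 274 left.
March 2024 has 31 days: 274 − 31 = 243 left.
April 2024 has 30 days: 243 − 30 = 213 left.
May 2024 has 31 days: 213 − 31 = 182 left.
June 2024 has 30 days: 182 − 30 = 152 left.
July 2024 has 31 days: 152 − 31 = 121 left.
August 2024 has 31 days: 121 − 31 = 90 left.
September 2024 has 30 days: 90 − 30 = 60 left.
October 2024 has 31 days: 60 − 31 = 29 left.
29 days into November 2024 → November 29, 2024.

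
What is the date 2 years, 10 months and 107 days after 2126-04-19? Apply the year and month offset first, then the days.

June 6, 2129

Advancing 2 years, 10 months and 107 days from April 19, 2126: first the month/year part, then the days.
+2 years → 2128; month 4 + 10 = 14, which is month 2 of year 2129 → February 2129.
Day 19 is valid in February, giving February 19, 2129.
Now add 107 days from February 19, 2129.
February has 28 days, so 28 − 19 = 9 days remain after February 19, 2129; 107 − 9 = 98 left.
March 2129 has 31 days: 98 − 31 = 67 left.
April 2129 has 30 days: 67 − 30 = 37 left.
May 2129 has 31 days: 37 − 31 = 6 left.
6 days into June 2129 → June 6, 2129.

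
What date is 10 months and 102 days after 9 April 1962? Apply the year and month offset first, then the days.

Adding 10 months and 102 days from April 9, 1962: first the month/year part, then the days.
month 4 + 10 = 14, which is month 2 of year 1963 → February 1963.
Day 9 is valid in February, giving February 9, 1963.
Now add 102 days from February 9, 1963.
February has 28 days, so 28 − 9 = 19 days remain after February 9, 1963; 102 − 19 = 83 left.
March 1963 has 31 days: 83 − 31 = 52 left.
April 1963 has 30 days: 52 − 30 = 22 left.
22 days into May 1963 → May 22, 1963.

May 22, 1963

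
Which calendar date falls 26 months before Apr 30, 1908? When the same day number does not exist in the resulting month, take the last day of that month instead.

February 28, 1906

Counting back 26 months from April 30, 1908.
month 4 − 26 = -22, which is month 2 of year 1906 → February 1906.
February 1906 has only 28 days (1906 is not a leap year — relevant if February), and the start was day 30, so the date clamps to February 28, 1906.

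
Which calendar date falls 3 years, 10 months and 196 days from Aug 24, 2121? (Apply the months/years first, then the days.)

Counting forward 3 years, 10 months and 196 days from August 24, 2121: first the month/year part, then the days.
+3 years → 2124; month 8 + 10 = 18, which is month 6 of year 2125 → June 2125.
Day 24 is valid in June, giving June 24, 2125.
Now add 196 days from June 24, 2125.
June has 30 days, so 30 − 24 = 6 days remain after June 24, 2125; 196 − 6 = 190 left.
July 2125 has 31 days: 190 − 31 = 159 left.
August 2125 has 31 days: 159 − 31 = 128 left.
September 2125 has 30 days: 128 − 30 = 98 left.
October 2125 has 31 days: 98 − 31 = 67 left.
November 2125 has 30 days: 67 − 30 = 37 left.
December 2125 has 31 days: 37 − 31 = 6 left.
6 days into January 2126 → January 6, 2126.

January 6, 2126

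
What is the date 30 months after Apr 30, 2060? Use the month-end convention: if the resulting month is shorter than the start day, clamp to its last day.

Advancing 30 months from April 30, 2060.
month 4 + 30 = 34, which is month 10 of year 2062 → October 2062.
Day 30 is valid in October, giving October 30, 2062.

October 30, 2062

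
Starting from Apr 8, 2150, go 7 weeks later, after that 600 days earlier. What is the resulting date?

Adding 7 weeks (= 49 days) from April 8, 2150:
April has 30 days, so 30 − 8 = 22 days remain after April 8, 2150; 49 − 22 = 27 left.
27 days into May 2150 → May 27, 2150.
Going back 600 days from May 27, 2150:
Going back 27 days from May 27, 2150 reaches the end of the previous month; 600 − 27 = 573 left.
April 2150 has 30 days: 573 − 30 = 543 left.
March 2150 has 31 days: 543 − 31 = 512 left.
February 2150 has 28 days (2150 is not a leap year): 512 − 28 = 484 left.
January 2150 has 31 days: 484 − 31 = 453 left.
December 2149 has 31 days: 453 − 31 = 422 left.
November 2149 has 30 days: 422 − 30 = 392 left.
October 2149 has 31 days: 392 − 31 = 361 left.
September 2149 has 30 days: 361 − 30 = 331 left.
August 2149 has 31 days: 331 − 31 = 300 left.
July 2149 has 31 days: 300 − 31 = 269 left.
June 2149 has 30 days: 269 − 30 = 239 left.
May 2149 has 31 days: 239 − 31 = 208 left.
April 2149 has 30 days: 208 − 30 = 178 left.
March 2149 has 31 days: 178 − 31 = 147 left.
February 2149 has 28 days (2149 is not a leap year): 147 − 28 = 119 left.
January 2149 has 31 days: 119 − 31 = 88 left.
December 2148 has 31 days: 88 − 31 = 57 left.
November 2148 has 30 days: 57 − 30 = 27 left.
October 2148 has 31 days; 31 − 27 = 4 → October 4, 2148.

October 4, 2148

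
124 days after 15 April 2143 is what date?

Advancing 124 days from April 15, 2143.
April has 30 days, so 30 − 15 = 15 days remain after April 15, 2143; 124 − 15 = 109 left.
May 2143 has 31 days: 109 − 31 = 78 left.
June 2143 has 30 days: 78 − 30 = 48 left.
July 2143 has 31 days: 48 − 31 = 17 left.
17 days into August 2143 → August 17, 2143.

August 17, 2143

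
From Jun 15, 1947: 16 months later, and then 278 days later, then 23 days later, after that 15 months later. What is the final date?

Adding 16 months from June 15, 1947:
month 6 + 16 = 22, which is month 10 of year 1948 → October 1948.
Day 15 is valid in October, giving October 15, 1948.
Adding 278 days from October 15, 1948:
October has 31 days, so 31 − 15 = 16 days remain after October 15, 1948; 278 − 16 = 262 left.
November 1948 has 30 days: 262 − 30 = 232 left.
December 1948 has 31 days: 232 − 31 = 201 left.
January 1949 has 31 days: 201 − 31 = 170 left.
February 1949 has 28 days (1949 is not a leap year): 170 − 28 = 142 left.
March 1949 has 31 days: 142 − 31 = 111 left.
April 1949 has 30 days: 111 − 30 = 81 left.
May 1949 has 31 days: 81 − 31 = 50 left.
June 1949 has 30 days: 50 − 30 = 20 left.
20 days into July 1949 → July 20, 1949.
Adding 23 days from July 20, 1949:
July has 31 days, so 31 − 20 = 11 days remain after July 20, 1949; 23 − 11 = 12 left.
12 days into August 1949 → August 12, 1949.
Adding 15 months from August 12, 1949:
month 8 + 15 = 23, which is month 11 of year 1950 → November 1950.
Day 12 is valid in November, giving November 12, 1950.

November 12, 1950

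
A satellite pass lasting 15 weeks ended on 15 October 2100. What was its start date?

Going back 15 weeks = 105 days from October 15, 2100.
Going back 15 days from October 15, 2100 reaches the end of the previous month; 105 − 15 = 90 left.
September 2100 has 30 days: 90 − 30 = 60 left.
August 2100 has 31 days: 60 − 31 = 29 left.
July 2100 has 31 days; 31 − 29 = 2 → July 2, 2100.

July 2, 2100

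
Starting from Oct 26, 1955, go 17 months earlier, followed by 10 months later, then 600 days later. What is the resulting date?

Counting back 17 months from October 26, 1955:
month 10 − 17 = -7, which is month 5 of year 1954 → May 1954.
Day 26 is valid in May, giving May 26, 1954.
Counting forward 10 months from May 26, 1954:
month 5 + 10 = 15, which is month 3 of year 1955 → March 1955.
Day 26 is valid in March, giving March 26, 1955.
Advancing 600 days from March 26, 1955:
March has 31 days, so 31 − 26 = 5 days remain after March 26, 1955; 600 − 5 = 595 left.
April 1955 has 30 days: 595 − 30 = 565 left.
May 1955 has 31 days: 565 − 31 = 534 left.
June 1955 has 30 days: 534 − 30 = 504 left.
July 1955 has 31 days: 504 − 31 = 473 left.
August 1955 has 31 days: 473 − 31 = 442 left.
September 1955 has 30 days: 442 − 30 = 412 left.
October 1955 has 31 days: 412 − 31 = 381 left.
November 1955 has 30 days: 381 − 30 = 351 left.
December 1955 has 31 days: 351 − 31 = 320 left.
January 1956 has 31 days: 320 − 31 = 289 left.
February 1956 has 29 days (1956 is a leap year): 289 − 29 = 260 left.
March 1956 has 31 days: 260 − 31 = 229 left.
April 1956 has 30 days: 229 − 30 = 199 left.
May 1956 has 31 days: 199 − 31 = 168 left.
June 1956 has 30 days: 168 − 30 = 138 left.
July 1956 has 31 days: 138 − 31 = 107 left.
August 1956 has 31 days: 107 − 31 = 76 left.
September 1956 has 30 days: 76 − 30 = 46 left.
October 1956 has 31 days: 46 − 31 = 15 left.
15 days into November 1956 → November 15, 1956.

November 15, 1956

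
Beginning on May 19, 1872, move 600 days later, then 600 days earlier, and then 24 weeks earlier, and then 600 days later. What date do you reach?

July 25, 1873

Advancing 600 days from May 19, 1872:
May has 31 days, so 31 − 19 = 12 days remain after May 19, 1872; 600 − 12 = 588 left.
June 1872 has 30 days: 588 − 30 = 558 left.
July 1872 has 31 days: 558 − 31 = 527 left.
August 1872 has 31 days: 527 − 31 = 496 left.
September 1872 has 30 days: 496 − 30 = 466 left.
October 1872 has 31 days: 466 − 31 = 435 left.
November 1872 has 30 days: 435 − 30 = 405 left.
December 1872 has 31 days: 405 − 31 = 374 left.
January 1873 has 31 days: 374 − 31 = 343 left.
February 1873 has 28 days (1873 is not a leap year): 343 − 28 = 315 left.
March 1873 has 31 days: 315 − 31 = 284 left.
April 1873 has 30 days: 284 − 30 = 254 left.
May 1873 has 31 days: 254 − 31 = 223 left.
June 1873 has 30 days: 223 − 30 = 193 left.
July 1873 has 31 days: 193 − 31 = 162 left.
August 1873 has 31 days: 162 − 31 = 131 left.
September 1873 has 30 days: 131 − 30 = 101 left.
October 1873 has 31 days: 101 − 31 = 70 left.
November 1873 has 30 days: 70 − 30 = 40 left.
December 1873 has 31 days: 40 − 31 = 9 left.
9 days into January 1874 → January 9, 1874.
Going back 600 days from January 9, 1874:
Going back 9 days from January 9, 1874 reaches the end of the previous month; 600 − 9 = 591 left.
December 1873 has 31 days: 591 − 31 = 560 left.
November 1873 has 30 days: 560 − 30 = 530 left.
October 1873 has 31 days: 530 − 31 = 499 left.
September 1873 has 30 days: 499 − 30 = 469 left.
August 1873 has 31 days: 469 − 31 = 438 left.
July 1873 has 31 days: 438 − 31 = 407 left.
June 1873 has 30 days: 407 − 30 = 377 left.
May 1873 has 31 days: 377 − 31 = 346 left.
April 1873 has 30 days: 346 − 30 = 316 left.
March 1873 has 31 days: 316 − 31 = 285 left.
February 1873 has 28 days (1873 is not a leap year): 285 − 28 = 257 left.
January 1873 has 31 days: 257 − 31 = 226 left.
December 1872 has 31 days: 226 − 31 = 195 left.
November 1872 has 30 days: 195 − 30 = 165 left.
October 1872 has 31 days: 165 − 31 = 134 left.
September 1872 has 30 days: 134 − 30 = 104 left.
August 1872 has 31 days: 104 − 31 = 73 left.
July 1872 has 31 days: 73 − 31 = 42 left.
June 1872 has 30 days: 42 − 30 = 12 left.
May 1872 has 31 days; 31 − 12 = 19 → May 19, 1872.
Subtracting 24 weeks (= 168 days) from May 19, 1872:
Going back 19 days from May 19, 1872 reaches the end of the previous month; 168 − 19 = 149 left.
April 1872 has 30 days: 149 − 30 = 119 left.
March 1872 has 31 days: 119 − 31 = 88 left.
February 1872 has 29 days (1872 is a leap year): 88 − 29 = 59 left.
January 1872 has 31 days: 59 − 31 = 28 left.
December 1871 has 31 days; 31 − 28 = 3 → December 3, 1871.
Counting forward 600 days from December 3, 1871:
December has 31 days, so 31 − 3 = 28 days remain after December 3, 1871; 600 − 28 = 572 left.
January 1872 has 31 days: 572 − 31 = 541 left.
February 1872 has 29 days (1872 is a leap year): 541 − 29 = 512 left.
March 1872 has 31 days: 512 − 31 = 481 left.
April 1872 has 30 days: 481 − 30 = 451 left.
May 1872 has 31 days: 451 − 31 = 420 left.
June 1872 has 30 days: 420 − 30 = 390 left.
July 1872 has 31 days: 390 − 31 = 359 left.
August 1872 has 31 days: 359 − 31 = 328 left.
September 1872 has 30 days: 328 − 30 = 298 left.
October 1872 has 31 days: 298 − 31 = 267 left.
November 1872 has 30 days: 267 − 30 = 237 left.
December 1872 has 31 days: 237 − 31 = 206 left.
January 1873 has 31 days: 206 − 31 = 175 left.
February 1873 has 28 days (1873 is not a leap year): 175 − 28 = 147 left.
March 1873 has 31 days: 147 − 31 = 116 left.
April 1873 has 30 days: 116 − 30 = 86 left.
May 1873 has 31 days: 86 − 31 = 55 left.
June 1873 has 30 days: 55 − 30 = 25 left.
25 days into July 1873 → July 25, 1873.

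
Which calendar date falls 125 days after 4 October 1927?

Adding 125 days from October 4, 1927.
October has 31 days, so 31 − 4 = 27 days remain after October 4, 1927; 125 − 27 = 98 left.
November 1927 has 30 days: 98 − 30 = 68 left.
December 1927 has 31 days: 68 − 31 = 37 left.
January 1928 has 31 days: 37 − 31 = 6 left.
6 days into February 1928 → February 6, 1928.

February 6, 1928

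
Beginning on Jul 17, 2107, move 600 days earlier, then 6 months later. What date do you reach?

Counting back 600 days from July 17, 2107:
Going back 17 days from July 17, 2107 reaches the end of the previous month; 600 − 17 = 583 left.
June 2107 has 30 days: 583 − 30 = 553 left.
May 2107 has 31 days: 553 − 31 = 522 left.
April 2107 has 30 days: 522 − 30 = 492 left.
March 2107 has 31 days: 492 − 31 = 461 left.
February 2107 has 28 days (2107 is not a leap year): 461 − 28 = 433 left.
January 2107 has 31 days: 433 − 31 = 402 left.
December 2106 has 31 days: 402 − 31 = 371 left.
November 2106 has 30 days: 371 − 30 = 341 left.
October 2106 has 31 days: 341 − 31 = 310 left.
September 2106 has 30 days: 310 − 30 = 280 left.
August 2106 has 31 days: 280 − 31 = 249 left.
July 2106 has 31 days: 249 − 31 = 218 left.
June 2106 has 30 days: 218 − 30 = 188 left.
May 2106 has 31 days: 188 − 31 = 157 left.
April 2106 has 30 days: 157 − 30 = 127 left.
March 2106 has 31 days: 127 − 31 = 96 left.
February 2106 has 28 days (2106 is not a leap year): 96 − 28 = 68 left.
January 2106 has 31 days: 68 − 31 = 37 left.
December 2105 has 31 days: 37 − 31 = 6 left.
November 2105 has 30 days; 30 − 6 = 24 → November 24, 2105.
Adding 6 months from November 24, 2105:
month 11 + 6 = 17, which is month 5 of year 2106 → May 2106.
Day 24 is valid in May, giving May 24, 2106.

May 24, 2106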